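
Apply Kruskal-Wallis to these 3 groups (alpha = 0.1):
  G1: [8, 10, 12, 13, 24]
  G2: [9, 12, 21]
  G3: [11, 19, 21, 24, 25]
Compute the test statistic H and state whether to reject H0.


Step 1: Combine all N = 13 observations and assign midranks.
sorted (value, group, rank): (8,G1,1), (9,G2,2), (10,G1,3), (11,G3,4), (12,G1,5.5), (12,G2,5.5), (13,G1,7), (19,G3,8), (21,G2,9.5), (21,G3,9.5), (24,G1,11.5), (24,G3,11.5), (25,G3,13)
Step 2: Sum ranks within each group.
R_1 = 28 (n_1 = 5)
R_2 = 17 (n_2 = 3)
R_3 = 46 (n_3 = 5)
Step 3: H = 12/(N(N+1)) * sum(R_i^2/n_i) - 3(N+1)
     = 12/(13*14) * (28^2/5 + 17^2/3 + 46^2/5) - 3*14
     = 0.065934 * 676.333 - 42
     = 2.593407.
Step 4: Ties present; correction factor C = 1 - 18/(13^3 - 13) = 0.991758. Corrected H = 2.593407 / 0.991758 = 2.614958.
Step 5: Under H0, H ~ chi^2(2); p-value = 0.270501.
Step 6: alpha = 0.1. fail to reject H0.

H = 2.6150, df = 2, p = 0.270501, fail to reject H0.


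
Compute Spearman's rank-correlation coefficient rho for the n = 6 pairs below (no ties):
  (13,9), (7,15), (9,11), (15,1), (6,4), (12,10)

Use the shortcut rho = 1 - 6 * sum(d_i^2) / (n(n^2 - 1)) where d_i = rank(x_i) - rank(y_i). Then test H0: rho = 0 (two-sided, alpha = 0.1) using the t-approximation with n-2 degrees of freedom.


Step 1: Rank x and y separately (midranks; no ties here).
rank(x): 13->5, 7->2, 9->3, 15->6, 6->1, 12->4
rank(y): 9->3, 15->6, 11->5, 1->1, 4->2, 10->4
Step 2: d_i = R_x(i) - R_y(i); compute d_i^2.
  (5-3)^2=4, (2-6)^2=16, (3-5)^2=4, (6-1)^2=25, (1-2)^2=1, (4-4)^2=0
sum(d^2) = 50.
Step 3: rho = 1 - 6*50 / (6*(6^2 - 1)) = 1 - 300/210 = -0.428571.
Step 4: Under H0, t = rho * sqrt((n-2)/(1-rho^2)) = -0.9487 ~ t(4).
Step 5: Two-sided p-value from the t-distribution with 4 df = 0.396501.
Step 6: alpha = 0.1. fail to reject H0.

rho = -0.4286, p = 0.396501, fail to reject H0 at alpha = 0.1.


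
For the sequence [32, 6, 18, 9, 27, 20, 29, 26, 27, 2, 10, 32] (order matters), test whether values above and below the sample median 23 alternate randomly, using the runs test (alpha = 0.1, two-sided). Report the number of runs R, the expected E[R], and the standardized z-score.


Step 1: Compute median = 23; label A = above, B = below.
Labels in order: ABBBABAAABBA  (n_A = 6, n_B = 6)
Step 2: Count runs R = 7.
Step 3: Under H0 (random ordering), E[R] = 2*n_A*n_B/(n_A+n_B) + 1 = 2*6*6/12 + 1 = 7.0000.
        Var[R] = 2*n_A*n_B*(2*n_A*n_B - n_A - n_B) / ((n_A+n_B)^2 * (n_A+n_B-1)) = 4320/1584 = 2.7273.
        SD[R] = 1.6514.
Step 4: R = E[R], so z = 0 with no continuity correction.
Step 5: Two-sided p-value via normal approximation = 2*(1 - Phi(|z|)) = 1.000000.
Step 6: alpha = 0.1. fail to reject H0.

R = 7, z = 0.0000, p = 1.000000, fail to reject H0.


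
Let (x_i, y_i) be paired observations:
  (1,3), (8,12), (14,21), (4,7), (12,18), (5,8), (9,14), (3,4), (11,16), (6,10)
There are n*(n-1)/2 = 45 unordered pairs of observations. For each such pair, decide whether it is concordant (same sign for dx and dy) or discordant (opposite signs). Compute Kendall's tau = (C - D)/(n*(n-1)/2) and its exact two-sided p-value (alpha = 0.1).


Step 1: Enumerate the 45 unordered pairs (i,j) with i<j and classify each by sign(x_j-x_i) * sign(y_j-y_i).
  (1,2):dx=+7,dy=+9->C; (1,3):dx=+13,dy=+18->C; (1,4):dx=+3,dy=+4->C; (1,5):dx=+11,dy=+15->C
  (1,6):dx=+4,dy=+5->C; (1,7):dx=+8,dy=+11->C; (1,8):dx=+2,dy=+1->C; (1,9):dx=+10,dy=+13->C
  (1,10):dx=+5,dy=+7->C; (2,3):dx=+6,dy=+9->C; (2,4):dx=-4,dy=-5->C; (2,5):dx=+4,dy=+6->C
  (2,6):dx=-3,dy=-4->C; (2,7):dx=+1,dy=+2->C; (2,8):dx=-5,dy=-8->C; (2,9):dx=+3,dy=+4->C
  (2,10):dx=-2,dy=-2->C; (3,4):dx=-10,dy=-14->C; (3,5):dx=-2,dy=-3->C; (3,6):dx=-9,dy=-13->C
  (3,7):dx=-5,dy=-7->C; (3,8):dx=-11,dy=-17->C; (3,9):dx=-3,dy=-5->C; (3,10):dx=-8,dy=-11->C
  (4,5):dx=+8,dy=+11->C; (4,6):dx=+1,dy=+1->C; (4,7):dx=+5,dy=+7->C; (4,8):dx=-1,dy=-3->C
  (4,9):dx=+7,dy=+9->C; (4,10):dx=+2,dy=+3->C; (5,6):dx=-7,dy=-10->C; (5,7):dx=-3,dy=-4->C
  (5,8):dx=-9,dy=-14->C; (5,9):dx=-1,dy=-2->C; (5,10):dx=-6,dy=-8->C; (6,7):dx=+4,dy=+6->C
  (6,8):dx=-2,dy=-4->C; (6,9):dx=+6,dy=+8->C; (6,10):dx=+1,dy=+2->C; (7,8):dx=-6,dy=-10->C
  (7,9):dx=+2,dy=+2->C; (7,10):dx=-3,dy=-4->C; (8,9):dx=+8,dy=+12->C; (8,10):dx=+3,dy=+6->C
  (9,10):dx=-5,dy=-6->C
Step 2: C = 45, D = 0, total pairs = 45.
Step 3: tau = (C - D)/(n(n-1)/2) = (45 - 0)/45 = 1.000000.
Step 4: Exact two-sided p-value (enumerate n! = 3628800 permutations of y under H0): p = 0.000001.
Step 5: alpha = 0.1. reject H0.

tau_b = 1.0000 (C=45, D=0), p = 0.000001, reject H0.


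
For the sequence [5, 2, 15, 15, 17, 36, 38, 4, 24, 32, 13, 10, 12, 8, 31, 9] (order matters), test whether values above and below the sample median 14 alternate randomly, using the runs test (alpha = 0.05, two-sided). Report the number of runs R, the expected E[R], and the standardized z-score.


Step 1: Compute median = 14; label A = above, B = below.
Labels in order: BBAAAAABAABBBBAB  (n_A = 8, n_B = 8)
Step 2: Count runs R = 7.
Step 3: Under H0 (random ordering), E[R] = 2*n_A*n_B/(n_A+n_B) + 1 = 2*8*8/16 + 1 = 9.0000.
        Var[R] = 2*n_A*n_B*(2*n_A*n_B - n_A - n_B) / ((n_A+n_B)^2 * (n_A+n_B-1)) = 14336/3840 = 3.7333.
        SD[R] = 1.9322.
Step 4: Continuity-corrected z = (R + 0.5 - E[R]) / SD[R] = (7 + 0.5 - 9.0000) / 1.9322 = -0.7763.
Step 5: Two-sided p-value via normal approximation = 2*(1 - Phi(|z|)) = 0.437558.
Step 6: alpha = 0.05. fail to reject H0.

R = 7, z = -0.7763, p = 0.437558, fail to reject H0.


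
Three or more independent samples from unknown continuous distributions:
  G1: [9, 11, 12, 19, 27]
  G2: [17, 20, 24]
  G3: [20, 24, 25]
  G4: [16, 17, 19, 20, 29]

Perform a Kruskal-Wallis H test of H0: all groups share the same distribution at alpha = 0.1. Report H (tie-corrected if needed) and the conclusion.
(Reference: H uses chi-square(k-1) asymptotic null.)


Step 1: Combine all N = 16 observations and assign midranks.
sorted (value, group, rank): (9,G1,1), (11,G1,2), (12,G1,3), (16,G4,4), (17,G2,5.5), (17,G4,5.5), (19,G1,7.5), (19,G4,7.5), (20,G2,10), (20,G3,10), (20,G4,10), (24,G2,12.5), (24,G3,12.5), (25,G3,14), (27,G1,15), (29,G4,16)
Step 2: Sum ranks within each group.
R_1 = 28.5 (n_1 = 5)
R_2 = 28 (n_2 = 3)
R_3 = 36.5 (n_3 = 3)
R_4 = 43 (n_4 = 5)
Step 3: H = 12/(N(N+1)) * sum(R_i^2/n_i) - 3(N+1)
     = 12/(16*17) * (28.5^2/5 + 28^2/3 + 36.5^2/3 + 43^2/5) - 3*17
     = 0.044118 * 1237.67 - 51
     = 3.602941.
Step 4: Ties present; correction factor C = 1 - 42/(16^3 - 16) = 0.989706. Corrected H = 3.602941 / 0.989706 = 3.640416.
Step 5: Under H0, H ~ chi^2(3); p-value = 0.303002.
Step 6: alpha = 0.1. fail to reject H0.

H = 3.6404, df = 3, p = 0.303002, fail to reject H0.


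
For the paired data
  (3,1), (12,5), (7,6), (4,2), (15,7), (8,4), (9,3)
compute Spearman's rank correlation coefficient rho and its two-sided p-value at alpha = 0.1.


Step 1: Rank x and y separately (midranks; no ties here).
rank(x): 3->1, 12->6, 7->3, 4->2, 15->7, 8->4, 9->5
rank(y): 1->1, 5->5, 6->6, 2->2, 7->7, 4->4, 3->3
Step 2: d_i = R_x(i) - R_y(i); compute d_i^2.
  (1-1)^2=0, (6-5)^2=1, (3-6)^2=9, (2-2)^2=0, (7-7)^2=0, (4-4)^2=0, (5-3)^2=4
sum(d^2) = 14.
Step 3: rho = 1 - 6*14 / (7*(7^2 - 1)) = 1 - 84/336 = 0.750000.
Step 4: Under H0, t = rho * sqrt((n-2)/(1-rho^2)) = 2.5355 ~ t(5).
Step 5: Two-sided p-value from the t-distribution with 5 df = 0.052181.
Step 6: alpha = 0.1. reject H0.

rho = 0.7500, p = 0.052181, reject H0 at alpha = 0.1.


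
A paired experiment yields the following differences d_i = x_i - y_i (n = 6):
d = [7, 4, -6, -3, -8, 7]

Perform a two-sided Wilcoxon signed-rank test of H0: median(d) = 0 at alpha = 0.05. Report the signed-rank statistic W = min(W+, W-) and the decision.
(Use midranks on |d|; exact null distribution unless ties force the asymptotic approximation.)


Step 1: Drop any zero differences (none here) and take |d_i|.
|d| = [7, 4, 6, 3, 8, 7]
Step 2: Midrank |d_i| (ties get averaged ranks).
ranks: |7|->4.5, |4|->2, |6|->3, |3|->1, |8|->6, |7|->4.5
Step 3: Attach original signs; sum ranks with positive sign and with negative sign.
W+ = 4.5 + 2 + 4.5 = 11
W- = 3 + 1 + 6 = 10
(Check: W+ + W- = 21 should equal n(n+1)/2 = 21.)
Step 4: Test statistic W = min(W+, W-) = 10.
Step 5: Ties in |d|, so use the tie-corrected normal approximation.
        E[W] = n(n+1)/4 = 6*7/4 = 10.5.
        Tie groups: |d|=7 (t=2); sum(t^3 - t) = 6.
        Var[W] = n(n+1)(2n+1)/24 - sum(t^3-t)/48 = 546/24 - 6/48 = 22.625.
        z = (W - E[W]) / sqrt(Var[W]) = (10 - 10.5) / 4.7566 = -0.1051.
        Two-sided p = 2*Phi(z) = 0.916282.
Step 6: alpha = 0.05. fail to reject H0.

W+ = 11, W- = 10, W = min = 10, p = 0.916282, fail to reject H0.


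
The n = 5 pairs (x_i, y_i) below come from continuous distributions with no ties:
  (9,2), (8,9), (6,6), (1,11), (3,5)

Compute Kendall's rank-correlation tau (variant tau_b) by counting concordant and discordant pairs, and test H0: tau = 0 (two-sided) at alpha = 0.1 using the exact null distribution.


Step 1: Enumerate the 10 unordered pairs (i,j) with i<j and classify each by sign(x_j-x_i) * sign(y_j-y_i).
  (1,2):dx=-1,dy=+7->D; (1,3):dx=-3,dy=+4->D; (1,4):dx=-8,dy=+9->D; (1,5):dx=-6,dy=+3->D
  (2,3):dx=-2,dy=-3->C; (2,4):dx=-7,dy=+2->D; (2,5):dx=-5,dy=-4->C; (3,4):dx=-5,dy=+5->D
  (3,5):dx=-3,dy=-1->C; (4,5):dx=+2,dy=-6->D
Step 2: C = 3, D = 7, total pairs = 10.
Step 3: tau = (C - D)/(n(n-1)/2) = (3 - 7)/10 = -0.400000.
Step 4: Exact two-sided p-value (enumerate n! = 120 permutations of y under H0): p = 0.483333.
Step 5: alpha = 0.1. fail to reject H0.

tau_b = -0.4000 (C=3, D=7), p = 0.483333, fail to reject H0.


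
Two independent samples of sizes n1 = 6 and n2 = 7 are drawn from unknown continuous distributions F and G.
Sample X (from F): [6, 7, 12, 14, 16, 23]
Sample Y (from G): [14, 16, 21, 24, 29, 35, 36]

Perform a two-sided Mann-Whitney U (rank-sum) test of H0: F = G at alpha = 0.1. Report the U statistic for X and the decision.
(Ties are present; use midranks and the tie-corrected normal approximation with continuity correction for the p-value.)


Step 1: Combine and sort all 13 observations; assign midranks.
sorted (value, group): (6,X), (7,X), (12,X), (14,X), (14,Y), (16,X), (16,Y), (21,Y), (23,X), (24,Y), (29,Y), (35,Y), (36,Y)
ranks: 6->1, 7->2, 12->3, 14->4.5, 14->4.5, 16->6.5, 16->6.5, 21->8, 23->9, 24->10, 29->11, 35->12, 36->13
Step 2: Rank sum for X: R1 = 1 + 2 + 3 + 4.5 + 6.5 + 9 = 26.
Step 3: U_X = R1 - n1(n1+1)/2 = 26 - 6*7/2 = 26 - 21 = 5.
       U_Y = n1*n2 - U_X = 42 - 5 = 37.
Step 4: Ties are present, so use the tie-corrected normal approximation (with continuity correction) for the p-value.
Step 5: p-value = 0.026392; compare to alpha = 0.1. reject H0.

U_X = 5, p = 0.026392, reject H0 at alpha = 0.1.


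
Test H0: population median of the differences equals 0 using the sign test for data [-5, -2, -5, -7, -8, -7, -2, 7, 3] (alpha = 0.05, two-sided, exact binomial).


Step 1: Discard zero differences. Original n = 9; n_eff = number of nonzero differences = 9.
Nonzero differences (with sign): -5, -2, -5, -7, -8, -7, -2, +7, +3
Step 2: Count signs: positive = 2, negative = 7.
Step 3: Under H0: P(positive) = 0.5, so the number of positives S ~ Bin(9, 0.5).
Step 4: Two-sided exact p-value = sum of Bin(9,0.5) probabilities at or below the observed probability = 0.179688.
Step 5: alpha = 0.05. fail to reject H0.

n_eff = 9, pos = 2, neg = 7, p = 0.179688, fail to reject H0.


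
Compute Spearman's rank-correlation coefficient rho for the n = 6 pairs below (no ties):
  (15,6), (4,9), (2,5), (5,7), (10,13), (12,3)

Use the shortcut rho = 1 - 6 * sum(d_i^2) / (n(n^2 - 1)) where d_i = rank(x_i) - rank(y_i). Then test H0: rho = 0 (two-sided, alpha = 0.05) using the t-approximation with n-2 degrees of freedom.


Step 1: Rank x and y separately (midranks; no ties here).
rank(x): 15->6, 4->2, 2->1, 5->3, 10->4, 12->5
rank(y): 6->3, 9->5, 5->2, 7->4, 13->6, 3->1
Step 2: d_i = R_x(i) - R_y(i); compute d_i^2.
  (6-3)^2=9, (2-5)^2=9, (1-2)^2=1, (3-4)^2=1, (4-6)^2=4, (5-1)^2=16
sum(d^2) = 40.
Step 3: rho = 1 - 6*40 / (6*(6^2 - 1)) = 1 - 240/210 = -0.142857.
Step 4: Under H0, t = rho * sqrt((n-2)/(1-rho^2)) = -0.2887 ~ t(4).
Step 5: Two-sided p-value from the t-distribution with 4 df = 0.787172.
Step 6: alpha = 0.05. fail to reject H0.

rho = -0.1429, p = 0.787172, fail to reject H0 at alpha = 0.05.


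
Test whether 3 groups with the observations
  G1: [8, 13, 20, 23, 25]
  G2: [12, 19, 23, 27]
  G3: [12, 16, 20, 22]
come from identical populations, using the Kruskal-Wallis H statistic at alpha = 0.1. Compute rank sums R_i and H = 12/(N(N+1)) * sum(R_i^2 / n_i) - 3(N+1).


Step 1: Combine all N = 13 observations and assign midranks.
sorted (value, group, rank): (8,G1,1), (12,G2,2.5), (12,G3,2.5), (13,G1,4), (16,G3,5), (19,G2,6), (20,G1,7.5), (20,G3,7.5), (22,G3,9), (23,G1,10.5), (23,G2,10.5), (25,G1,12), (27,G2,13)
Step 2: Sum ranks within each group.
R_1 = 35 (n_1 = 5)
R_2 = 32 (n_2 = 4)
R_3 = 24 (n_3 = 4)
Step 3: H = 12/(N(N+1)) * sum(R_i^2/n_i) - 3(N+1)
     = 12/(13*14) * (35^2/5 + 32^2/4 + 24^2/4) - 3*14
     = 0.065934 * 645 - 42
     = 0.527473.
Step 4: Ties present; correction factor C = 1 - 18/(13^3 - 13) = 0.991758. Corrected H = 0.527473 / 0.991758 = 0.531856.
Step 5: Under H0, H ~ chi^2(2); p-value = 0.766494.
Step 6: alpha = 0.1. fail to reject H0.

H = 0.5319, df = 2, p = 0.766494, fail to reject H0.


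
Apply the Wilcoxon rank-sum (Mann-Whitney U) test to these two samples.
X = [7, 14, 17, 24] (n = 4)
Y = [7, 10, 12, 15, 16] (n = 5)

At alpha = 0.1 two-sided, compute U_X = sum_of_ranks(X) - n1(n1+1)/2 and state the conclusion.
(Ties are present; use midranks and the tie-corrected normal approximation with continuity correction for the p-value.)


Step 1: Combine and sort all 9 observations; assign midranks.
sorted (value, group): (7,X), (7,Y), (10,Y), (12,Y), (14,X), (15,Y), (16,Y), (17,X), (24,X)
ranks: 7->1.5, 7->1.5, 10->3, 12->4, 14->5, 15->6, 16->7, 17->8, 24->9
Step 2: Rank sum for X: R1 = 1.5 + 5 + 8 + 9 = 23.5.
Step 3: U_X = R1 - n1(n1+1)/2 = 23.5 - 4*5/2 = 23.5 - 10 = 13.5.
       U_Y = n1*n2 - U_X = 20 - 13.5 = 6.5.
Step 4: Ties are present, so use the tie-corrected normal approximation (with continuity correction) for the p-value.
Step 5: p-value = 0.460558; compare to alpha = 0.1. fail to reject H0.

U_X = 13.5, p = 0.460558, fail to reject H0 at alpha = 0.1.


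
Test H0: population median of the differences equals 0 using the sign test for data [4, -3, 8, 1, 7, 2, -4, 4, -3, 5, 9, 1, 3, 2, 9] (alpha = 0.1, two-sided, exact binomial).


Step 1: Discard zero differences. Original n = 15; n_eff = number of nonzero differences = 15.
Nonzero differences (with sign): +4, -3, +8, +1, +7, +2, -4, +4, -3, +5, +9, +1, +3, +2, +9
Step 2: Count signs: positive = 12, negative = 3.
Step 3: Under H0: P(positive) = 0.5, so the number of positives S ~ Bin(15, 0.5).
Step 4: Two-sided exact p-value = sum of Bin(15,0.5) probabilities at or below the observed probability = 0.035156.
Step 5: alpha = 0.1. reject H0.

n_eff = 15, pos = 12, neg = 3, p = 0.035156, reject H0.


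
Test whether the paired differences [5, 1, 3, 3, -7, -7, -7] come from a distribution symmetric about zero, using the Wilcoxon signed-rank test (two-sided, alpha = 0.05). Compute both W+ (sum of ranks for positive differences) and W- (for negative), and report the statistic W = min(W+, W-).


Step 1: Drop any zero differences (none here) and take |d_i|.
|d| = [5, 1, 3, 3, 7, 7, 7]
Step 2: Midrank |d_i| (ties get averaged ranks).
ranks: |5|->4, |1|->1, |3|->2.5, |3|->2.5, |7|->6, |7|->6, |7|->6
Step 3: Attach original signs; sum ranks with positive sign and with negative sign.
W+ = 4 + 1 + 2.5 + 2.5 = 10
W- = 6 + 6 + 6 = 18
(Check: W+ + W- = 28 should equal n(n+1)/2 = 28.)
Step 4: Test statistic W = min(W+, W-) = 10.
Step 5: Ties in |d|, so use the tie-corrected normal approximation.
        E[W] = n(n+1)/4 = 7*8/4 = 14.
        Tie groups: |d|=3 (t=2), |d|=7 (t=3); sum(t^3 - t) = 30.
        Var[W] = n(n+1)(2n+1)/24 - sum(t^3-t)/48 = 840/24 - 30/48 = 34.375.
        z = (W - E[W]) / sqrt(Var[W]) = (10 - 14) / 5.8630 = -0.6822.
        Two-sided p = 2*Phi(z) = 0.495086.
Step 6: alpha = 0.05. fail to reject H0.

W+ = 10, W- = 18, W = min = 10, p = 0.495086, fail to reject H0.


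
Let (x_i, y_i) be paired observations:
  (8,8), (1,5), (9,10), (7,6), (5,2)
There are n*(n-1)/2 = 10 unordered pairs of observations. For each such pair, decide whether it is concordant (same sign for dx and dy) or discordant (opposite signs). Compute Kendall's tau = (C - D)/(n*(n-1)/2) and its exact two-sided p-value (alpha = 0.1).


Step 1: Enumerate the 10 unordered pairs (i,j) with i<j and classify each by sign(x_j-x_i) * sign(y_j-y_i).
  (1,2):dx=-7,dy=-3->C; (1,3):dx=+1,dy=+2->C; (1,4):dx=-1,dy=-2->C; (1,5):dx=-3,dy=-6->C
  (2,3):dx=+8,dy=+5->C; (2,4):dx=+6,dy=+1->C; (2,5):dx=+4,dy=-3->D; (3,4):dx=-2,dy=-4->C
  (3,5):dx=-4,dy=-8->C; (4,5):dx=-2,dy=-4->C
Step 2: C = 9, D = 1, total pairs = 10.
Step 3: tau = (C - D)/(n(n-1)/2) = (9 - 1)/10 = 0.800000.
Step 4: Exact two-sided p-value (enumerate n! = 120 permutations of y under H0): p = 0.083333.
Step 5: alpha = 0.1. reject H0.

tau_b = 0.8000 (C=9, D=1), p = 0.083333, reject H0.


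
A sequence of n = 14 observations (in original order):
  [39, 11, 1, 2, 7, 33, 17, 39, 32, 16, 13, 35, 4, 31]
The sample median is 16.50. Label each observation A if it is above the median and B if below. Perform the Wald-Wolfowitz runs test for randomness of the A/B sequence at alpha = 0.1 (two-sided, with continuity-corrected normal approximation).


Step 1: Compute median = 16.50; label A = above, B = below.
Labels in order: ABBBBAAAABBABA  (n_A = 7, n_B = 7)
Step 2: Count runs R = 7.
Step 3: Under H0 (random ordering), E[R] = 2*n_A*n_B/(n_A+n_B) + 1 = 2*7*7/14 + 1 = 8.0000.
        Var[R] = 2*n_A*n_B*(2*n_A*n_B - n_A - n_B) / ((n_A+n_B)^2 * (n_A+n_B-1)) = 8232/2548 = 3.2308.
        SD[R] = 1.7974.
Step 4: Continuity-corrected z = (R + 0.5 - E[R]) / SD[R] = (7 + 0.5 - 8.0000) / 1.7974 = -0.2782.
Step 5: Two-sided p-value via normal approximation = 2*(1 - Phi(|z|)) = 0.780879.
Step 6: alpha = 0.1. fail to reject H0.

R = 7, z = -0.2782, p = 0.780879, fail to reject H0.


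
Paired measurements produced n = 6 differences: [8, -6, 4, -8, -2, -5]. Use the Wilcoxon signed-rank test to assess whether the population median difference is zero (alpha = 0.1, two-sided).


Step 1: Drop any zero differences (none here) and take |d_i|.
|d| = [8, 6, 4, 8, 2, 5]
Step 2: Midrank |d_i| (ties get averaged ranks).
ranks: |8|->5.5, |6|->4, |4|->2, |8|->5.5, |2|->1, |5|->3
Step 3: Attach original signs; sum ranks with positive sign and with negative sign.
W+ = 5.5 + 2 = 7.5
W- = 4 + 5.5 + 1 + 3 = 13.5
(Check: W+ + W- = 21 should equal n(n+1)/2 = 21.)
Step 4: Test statistic W = min(W+, W-) = 7.5.
Step 5: Ties in |d|, so use the tie-corrected normal approximation.
        E[W] = n(n+1)/4 = 6*7/4 = 10.5.
        Tie groups: |d|=8 (t=2); sum(t^3 - t) = 6.
        Var[W] = n(n+1)(2n+1)/24 - sum(t^3-t)/48 = 546/24 - 6/48 = 22.625.
        z = (W - E[W]) / sqrt(Var[W]) = (7.5 - 10.5) / 4.7566 = -0.6307.
        Two-sided p = 2*Phi(z) = 0.528233.
Step 6: alpha = 0.1. fail to reject H0.

W+ = 7.5, W- = 13.5, W = min = 7.5, p = 0.528233, fail to reject H0.


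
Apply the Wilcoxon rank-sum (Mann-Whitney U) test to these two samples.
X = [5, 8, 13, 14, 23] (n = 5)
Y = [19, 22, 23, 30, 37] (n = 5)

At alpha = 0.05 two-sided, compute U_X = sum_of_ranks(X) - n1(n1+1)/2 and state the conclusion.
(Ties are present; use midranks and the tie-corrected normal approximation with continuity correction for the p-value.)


Step 1: Combine and sort all 10 observations; assign midranks.
sorted (value, group): (5,X), (8,X), (13,X), (14,X), (19,Y), (22,Y), (23,X), (23,Y), (30,Y), (37,Y)
ranks: 5->1, 8->2, 13->3, 14->4, 19->5, 22->6, 23->7.5, 23->7.5, 30->9, 37->10
Step 2: Rank sum for X: R1 = 1 + 2 + 3 + 4 + 7.5 = 17.5.
Step 3: U_X = R1 - n1(n1+1)/2 = 17.5 - 5*6/2 = 17.5 - 15 = 2.5.
       U_Y = n1*n2 - U_X = 25 - 2.5 = 22.5.
Step 4: Ties are present, so use the tie-corrected normal approximation (with continuity correction) for the p-value.
Step 5: p-value = 0.046533; compare to alpha = 0.05. reject H0.

U_X = 2.5, p = 0.046533, reject H0 at alpha = 0.05.


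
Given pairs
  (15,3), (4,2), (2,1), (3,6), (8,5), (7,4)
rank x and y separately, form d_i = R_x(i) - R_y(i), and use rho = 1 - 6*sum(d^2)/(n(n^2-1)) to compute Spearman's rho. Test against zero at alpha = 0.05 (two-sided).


Step 1: Rank x and y separately (midranks; no ties here).
rank(x): 15->6, 4->3, 2->1, 3->2, 8->5, 7->4
rank(y): 3->3, 2->2, 1->1, 6->6, 5->5, 4->4
Step 2: d_i = R_x(i) - R_y(i); compute d_i^2.
  (6-3)^2=9, (3-2)^2=1, (1-1)^2=0, (2-6)^2=16, (5-5)^2=0, (4-4)^2=0
sum(d^2) = 26.
Step 3: rho = 1 - 6*26 / (6*(6^2 - 1)) = 1 - 156/210 = 0.257143.
Step 4: Under H0, t = rho * sqrt((n-2)/(1-rho^2)) = 0.5322 ~ t(4).
Step 5: Two-sided p-value from the t-distribution with 4 df = 0.622787.
Step 6: alpha = 0.05. fail to reject H0.

rho = 0.2571, p = 0.622787, fail to reject H0 at alpha = 0.05.


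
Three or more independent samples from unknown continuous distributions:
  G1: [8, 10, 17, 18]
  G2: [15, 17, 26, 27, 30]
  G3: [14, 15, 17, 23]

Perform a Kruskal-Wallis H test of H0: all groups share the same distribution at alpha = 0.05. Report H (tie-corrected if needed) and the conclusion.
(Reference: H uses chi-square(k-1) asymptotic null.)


Step 1: Combine all N = 13 observations and assign midranks.
sorted (value, group, rank): (8,G1,1), (10,G1,2), (14,G3,3), (15,G2,4.5), (15,G3,4.5), (17,G1,7), (17,G2,7), (17,G3,7), (18,G1,9), (23,G3,10), (26,G2,11), (27,G2,12), (30,G2,13)
Step 2: Sum ranks within each group.
R_1 = 19 (n_1 = 4)
R_2 = 47.5 (n_2 = 5)
R_3 = 24.5 (n_3 = 4)
Step 3: H = 12/(N(N+1)) * sum(R_i^2/n_i) - 3(N+1)
     = 12/(13*14) * (19^2/4 + 47.5^2/5 + 24.5^2/4) - 3*14
     = 0.065934 * 691.562 - 42
     = 3.597527.
Step 4: Ties present; correction factor C = 1 - 30/(13^3 - 13) = 0.986264. Corrected H = 3.597527 / 0.986264 = 3.647632.
Step 5: Under H0, H ~ chi^2(2); p-value = 0.161409.
Step 6: alpha = 0.05. fail to reject H0.

H = 3.6476, df = 2, p = 0.161409, fail to reject H0.


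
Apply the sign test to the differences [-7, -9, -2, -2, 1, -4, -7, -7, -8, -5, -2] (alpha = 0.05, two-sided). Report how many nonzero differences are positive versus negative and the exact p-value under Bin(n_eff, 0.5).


Step 1: Discard zero differences. Original n = 11; n_eff = number of nonzero differences = 11.
Nonzero differences (with sign): -7, -9, -2, -2, +1, -4, -7, -7, -8, -5, -2
Step 2: Count signs: positive = 1, negative = 10.
Step 3: Under H0: P(positive) = 0.5, so the number of positives S ~ Bin(11, 0.5).
Step 4: Two-sided exact p-value = sum of Bin(11,0.5) probabilities at or below the observed probability = 0.011719.
Step 5: alpha = 0.05. reject H0.

n_eff = 11, pos = 1, neg = 10, p = 0.011719, reject H0.


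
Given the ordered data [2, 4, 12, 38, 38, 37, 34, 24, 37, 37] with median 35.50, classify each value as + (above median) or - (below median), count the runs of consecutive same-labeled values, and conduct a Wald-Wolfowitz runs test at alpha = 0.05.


Step 1: Compute median = 35.50; label A = above, B = below.
Labels in order: BBBAAABBAA  (n_A = 5, n_B = 5)
Step 2: Count runs R = 4.
Step 3: Under H0 (random ordering), E[R] = 2*n_A*n_B/(n_A+n_B) + 1 = 2*5*5/10 + 1 = 6.0000.
        Var[R] = 2*n_A*n_B*(2*n_A*n_B - n_A - n_B) / ((n_A+n_B)^2 * (n_A+n_B-1)) = 2000/900 = 2.2222.
        SD[R] = 1.4907.
Step 4: Continuity-corrected z = (R + 0.5 - E[R]) / SD[R] = (4 + 0.5 - 6.0000) / 1.4907 = -1.0062.
Step 5: Two-sided p-value via normal approximation = 2*(1 - Phi(|z|)) = 0.314305.
Step 6: alpha = 0.05. fail to reject H0.

R = 4, z = -1.0062, p = 0.314305, fail to reject H0.


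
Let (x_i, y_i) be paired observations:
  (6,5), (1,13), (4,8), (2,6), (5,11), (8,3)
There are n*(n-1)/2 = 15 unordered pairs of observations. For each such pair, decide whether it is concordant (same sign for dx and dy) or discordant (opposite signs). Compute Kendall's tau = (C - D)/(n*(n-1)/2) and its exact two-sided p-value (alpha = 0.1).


Step 1: Enumerate the 15 unordered pairs (i,j) with i<j and classify each by sign(x_j-x_i) * sign(y_j-y_i).
  (1,2):dx=-5,dy=+8->D; (1,3):dx=-2,dy=+3->D; (1,4):dx=-4,dy=+1->D; (1,5):dx=-1,dy=+6->D
  (1,6):dx=+2,dy=-2->D; (2,3):dx=+3,dy=-5->D; (2,4):dx=+1,dy=-7->D; (2,5):dx=+4,dy=-2->D
  (2,6):dx=+7,dy=-10->D; (3,4):dx=-2,dy=-2->C; (3,5):dx=+1,dy=+3->C; (3,6):dx=+4,dy=-5->D
  (4,5):dx=+3,dy=+5->C; (4,6):dx=+6,dy=-3->D; (5,6):dx=+3,dy=-8->D
Step 2: C = 3, D = 12, total pairs = 15.
Step 3: tau = (C - D)/(n(n-1)/2) = (3 - 12)/15 = -0.600000.
Step 4: Exact two-sided p-value (enumerate n! = 720 permutations of y under H0): p = 0.136111.
Step 5: alpha = 0.1. fail to reject H0.

tau_b = -0.6000 (C=3, D=12), p = 0.136111, fail to reject H0.


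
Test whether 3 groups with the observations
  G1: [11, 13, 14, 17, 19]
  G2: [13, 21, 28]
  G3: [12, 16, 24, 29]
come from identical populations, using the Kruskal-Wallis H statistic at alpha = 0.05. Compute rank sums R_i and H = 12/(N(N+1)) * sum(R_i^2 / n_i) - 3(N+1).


Step 1: Combine all N = 12 observations and assign midranks.
sorted (value, group, rank): (11,G1,1), (12,G3,2), (13,G1,3.5), (13,G2,3.5), (14,G1,5), (16,G3,6), (17,G1,7), (19,G1,8), (21,G2,9), (24,G3,10), (28,G2,11), (29,G3,12)
Step 2: Sum ranks within each group.
R_1 = 24.5 (n_1 = 5)
R_2 = 23.5 (n_2 = 3)
R_3 = 30 (n_3 = 4)
Step 3: H = 12/(N(N+1)) * sum(R_i^2/n_i) - 3(N+1)
     = 12/(12*13) * (24.5^2/5 + 23.5^2/3 + 30^2/4) - 3*13
     = 0.076923 * 529.133 - 39
     = 1.702564.
Step 4: Ties present; correction factor C = 1 - 6/(12^3 - 12) = 0.996503. Corrected H = 1.702564 / 0.996503 = 1.708538.
Step 5: Under H0, H ~ chi^2(2); p-value = 0.425594.
Step 6: alpha = 0.05. fail to reject H0.

H = 1.7085, df = 2, p = 0.425594, fail to reject H0.


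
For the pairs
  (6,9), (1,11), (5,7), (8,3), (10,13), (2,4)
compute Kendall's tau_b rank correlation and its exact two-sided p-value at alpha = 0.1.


Step 1: Enumerate the 15 unordered pairs (i,j) with i<j and classify each by sign(x_j-x_i) * sign(y_j-y_i).
  (1,2):dx=-5,dy=+2->D; (1,3):dx=-1,dy=-2->C; (1,4):dx=+2,dy=-6->D; (1,5):dx=+4,dy=+4->C
  (1,6):dx=-4,dy=-5->C; (2,3):dx=+4,dy=-4->D; (2,4):dx=+7,dy=-8->D; (2,5):dx=+9,dy=+2->C
  (2,6):dx=+1,dy=-7->D; (3,4):dx=+3,dy=-4->D; (3,5):dx=+5,dy=+6->C; (3,6):dx=-3,dy=-3->C
  (4,5):dx=+2,dy=+10->C; (4,6):dx=-6,dy=+1->D; (5,6):dx=-8,dy=-9->C
Step 2: C = 8, D = 7, total pairs = 15.
Step 3: tau = (C - D)/(n(n-1)/2) = (8 - 7)/15 = 0.066667.
Step 4: Exact two-sided p-value (enumerate n! = 720 permutations of y under H0): p = 1.000000.
Step 5: alpha = 0.1. fail to reject H0.

tau_b = 0.0667 (C=8, D=7), p = 1.000000, fail to reject H0.


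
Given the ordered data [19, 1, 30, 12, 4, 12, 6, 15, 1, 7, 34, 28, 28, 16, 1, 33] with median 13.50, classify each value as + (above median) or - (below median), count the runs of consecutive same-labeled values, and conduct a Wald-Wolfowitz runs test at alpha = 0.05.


Step 1: Compute median = 13.50; label A = above, B = below.
Labels in order: ABABBBBABBAAAABA  (n_A = 8, n_B = 8)
Step 2: Count runs R = 9.
Step 3: Under H0 (random ordering), E[R] = 2*n_A*n_B/(n_A+n_B) + 1 = 2*8*8/16 + 1 = 9.0000.
        Var[R] = 2*n_A*n_B*(2*n_A*n_B - n_A - n_B) / ((n_A+n_B)^2 * (n_A+n_B-1)) = 14336/3840 = 3.7333.
        SD[R] = 1.9322.
Step 4: R = E[R], so z = 0 with no continuity correction.
Step 5: Two-sided p-value via normal approximation = 2*(1 - Phi(|z|)) = 1.000000.
Step 6: alpha = 0.05. fail to reject H0.

R = 9, z = 0.0000, p = 1.000000, fail to reject H0.


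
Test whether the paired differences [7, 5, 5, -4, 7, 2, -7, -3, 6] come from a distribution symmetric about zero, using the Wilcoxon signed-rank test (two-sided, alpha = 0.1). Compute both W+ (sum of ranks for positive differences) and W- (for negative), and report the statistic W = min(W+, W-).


Step 1: Drop any zero differences (none here) and take |d_i|.
|d| = [7, 5, 5, 4, 7, 2, 7, 3, 6]
Step 2: Midrank |d_i| (ties get averaged ranks).
ranks: |7|->8, |5|->4.5, |5|->4.5, |4|->3, |7|->8, |2|->1, |7|->8, |3|->2, |6|->6
Step 3: Attach original signs; sum ranks with positive sign and with negative sign.
W+ = 8 + 4.5 + 4.5 + 8 + 1 + 6 = 32
W- = 3 + 8 + 2 = 13
(Check: W+ + W- = 45 should equal n(n+1)/2 = 45.)
Step 4: Test statistic W = min(W+, W-) = 13.
Step 5: Ties in |d|, so use the tie-corrected normal approximation.
        E[W] = n(n+1)/4 = 9*10/4 = 22.5.
        Tie groups: |d|=5 (t=2), |d|=7 (t=3); sum(t^3 - t) = 30.
        Var[W] = n(n+1)(2n+1)/24 - sum(t^3-t)/48 = 1710/24 - 30/48 = 70.625.
        z = (W - E[W]) / sqrt(Var[W]) = (13 - 22.5) / 8.4039 = -1.1304.
        Two-sided p = 2*Phi(z) = 0.258294.
Step 6: alpha = 0.1. fail to reject H0.

W+ = 32, W- = 13, W = min = 13, p = 0.258294, fail to reject H0.


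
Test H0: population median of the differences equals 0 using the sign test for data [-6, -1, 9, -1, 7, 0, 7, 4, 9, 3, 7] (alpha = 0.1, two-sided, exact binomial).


Step 1: Discard zero differences. Original n = 11; n_eff = number of nonzero differences = 10.
Nonzero differences (with sign): -6, -1, +9, -1, +7, +7, +4, +9, +3, +7
Step 2: Count signs: positive = 7, negative = 3.
Step 3: Under H0: P(positive) = 0.5, so the number of positives S ~ Bin(10, 0.5).
Step 4: Two-sided exact p-value = sum of Bin(10,0.5) probabilities at or below the observed probability = 0.343750.
Step 5: alpha = 0.1. fail to reject H0.

n_eff = 10, pos = 7, neg = 3, p = 0.343750, fail to reject H0.


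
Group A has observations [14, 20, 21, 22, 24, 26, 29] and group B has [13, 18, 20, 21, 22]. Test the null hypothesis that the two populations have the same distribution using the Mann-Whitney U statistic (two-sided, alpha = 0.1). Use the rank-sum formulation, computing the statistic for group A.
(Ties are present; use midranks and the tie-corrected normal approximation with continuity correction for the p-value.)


Step 1: Combine and sort all 12 observations; assign midranks.
sorted (value, group): (13,Y), (14,X), (18,Y), (20,X), (20,Y), (21,X), (21,Y), (22,X), (22,Y), (24,X), (26,X), (29,X)
ranks: 13->1, 14->2, 18->3, 20->4.5, 20->4.5, 21->6.5, 21->6.5, 22->8.5, 22->8.5, 24->10, 26->11, 29->12
Step 2: Rank sum for X: R1 = 2 + 4.5 + 6.5 + 8.5 + 10 + 11 + 12 = 54.5.
Step 3: U_X = R1 - n1(n1+1)/2 = 54.5 - 7*8/2 = 54.5 - 28 = 26.5.
       U_Y = n1*n2 - U_X = 35 - 26.5 = 8.5.
Step 4: Ties are present, so use the tie-corrected normal approximation (with continuity correction) for the p-value.
Step 5: p-value = 0.165230; compare to alpha = 0.1. fail to reject H0.

U_X = 26.5, p = 0.165230, fail to reject H0 at alpha = 0.1.


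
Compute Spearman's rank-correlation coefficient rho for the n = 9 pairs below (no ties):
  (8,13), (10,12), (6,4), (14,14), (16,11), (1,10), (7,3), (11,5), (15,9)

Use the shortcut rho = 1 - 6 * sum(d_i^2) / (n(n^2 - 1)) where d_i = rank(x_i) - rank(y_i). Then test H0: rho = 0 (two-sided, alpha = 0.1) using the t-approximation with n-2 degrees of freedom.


Step 1: Rank x and y separately (midranks; no ties here).
rank(x): 8->4, 10->5, 6->2, 14->7, 16->9, 1->1, 7->3, 11->6, 15->8
rank(y): 13->8, 12->7, 4->2, 14->9, 11->6, 10->5, 3->1, 5->3, 9->4
Step 2: d_i = R_x(i) - R_y(i); compute d_i^2.
  (4-8)^2=16, (5-7)^2=4, (2-2)^2=0, (7-9)^2=4, (9-6)^2=9, (1-5)^2=16, (3-1)^2=4, (6-3)^2=9, (8-4)^2=16
sum(d^2) = 78.
Step 3: rho = 1 - 6*78 / (9*(9^2 - 1)) = 1 - 468/720 = 0.350000.
Step 4: Under H0, t = rho * sqrt((n-2)/(1-rho^2)) = 0.9885 ~ t(7).
Step 5: Two-sided p-value from the t-distribution with 7 df = 0.355820.
Step 6: alpha = 0.1. fail to reject H0.

rho = 0.3500, p = 0.355820, fail to reject H0 at alpha = 0.1.


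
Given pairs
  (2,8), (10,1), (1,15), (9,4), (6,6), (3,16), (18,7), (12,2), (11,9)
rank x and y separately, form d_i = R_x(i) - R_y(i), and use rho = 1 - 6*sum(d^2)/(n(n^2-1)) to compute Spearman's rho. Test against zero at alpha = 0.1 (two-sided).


Step 1: Rank x and y separately (midranks; no ties here).
rank(x): 2->2, 10->6, 1->1, 9->5, 6->4, 3->3, 18->9, 12->8, 11->7
rank(y): 8->6, 1->1, 15->8, 4->3, 6->4, 16->9, 7->5, 2->2, 9->7
Step 2: d_i = R_x(i) - R_y(i); compute d_i^2.
  (2-6)^2=16, (6-1)^2=25, (1-8)^2=49, (5-3)^2=4, (4-4)^2=0, (3-9)^2=36, (9-5)^2=16, (8-2)^2=36, (7-7)^2=0
sum(d^2) = 182.
Step 3: rho = 1 - 6*182 / (9*(9^2 - 1)) = 1 - 1092/720 = -0.516667.
Step 4: Under H0, t = rho * sqrt((n-2)/(1-rho^2)) = -1.5966 ~ t(7).
Step 5: Two-sided p-value from the t-distribution with 7 df = 0.154390.
Step 6: alpha = 0.1. fail to reject H0.

rho = -0.5167, p = 0.154390, fail to reject H0 at alpha = 0.1.


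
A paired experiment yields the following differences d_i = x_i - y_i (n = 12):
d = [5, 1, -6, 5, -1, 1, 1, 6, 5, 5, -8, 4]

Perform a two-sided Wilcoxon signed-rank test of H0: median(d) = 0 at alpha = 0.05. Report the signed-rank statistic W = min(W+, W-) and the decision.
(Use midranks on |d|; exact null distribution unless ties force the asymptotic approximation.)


Step 1: Drop any zero differences (none here) and take |d_i|.
|d| = [5, 1, 6, 5, 1, 1, 1, 6, 5, 5, 8, 4]
Step 2: Midrank |d_i| (ties get averaged ranks).
ranks: |5|->7.5, |1|->2.5, |6|->10.5, |5|->7.5, |1|->2.5, |1|->2.5, |1|->2.5, |6|->10.5, |5|->7.5, |5|->7.5, |8|->12, |4|->5
Step 3: Attach original signs; sum ranks with positive sign and with negative sign.
W+ = 7.5 + 2.5 + 7.5 + 2.5 + 2.5 + 10.5 + 7.5 + 7.5 + 5 = 53
W- = 10.5 + 2.5 + 12 = 25
(Check: W+ + W- = 78 should equal n(n+1)/2 = 78.)
Step 4: Test statistic W = min(W+, W-) = 25.
Step 5: Ties in |d|, so use the tie-corrected normal approximation.
        E[W] = n(n+1)/4 = 12*13/4 = 39.
        Tie groups: |d|=1 (t=4), |d|=5 (t=4), |d|=6 (t=2); sum(t^3 - t) = 126.
        Var[W] = n(n+1)(2n+1)/24 - sum(t^3-t)/48 = 3900/24 - 126/48 = 159.875.
        z = (W - E[W]) / sqrt(Var[W]) = (25 - 39) / 12.6442 = -1.1072.
        Two-sided p = 2*Phi(z) = 0.268195.
Step 6: alpha = 0.05. fail to reject H0.

W+ = 53, W- = 25, W = min = 25, p = 0.268195, fail to reject H0.


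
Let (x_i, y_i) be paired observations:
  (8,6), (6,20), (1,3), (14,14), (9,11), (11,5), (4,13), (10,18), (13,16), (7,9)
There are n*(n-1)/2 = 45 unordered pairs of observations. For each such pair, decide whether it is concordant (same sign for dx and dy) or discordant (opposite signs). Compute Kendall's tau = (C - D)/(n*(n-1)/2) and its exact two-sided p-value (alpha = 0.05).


Step 1: Enumerate the 45 unordered pairs (i,j) with i<j and classify each by sign(x_j-x_i) * sign(y_j-y_i).
  (1,2):dx=-2,dy=+14->D; (1,3):dx=-7,dy=-3->C; (1,4):dx=+6,dy=+8->C; (1,5):dx=+1,dy=+5->C
  (1,6):dx=+3,dy=-1->D; (1,7):dx=-4,dy=+7->D; (1,8):dx=+2,dy=+12->C; (1,9):dx=+5,dy=+10->C
  (1,10):dx=-1,dy=+3->D; (2,3):dx=-5,dy=-17->C; (2,4):dx=+8,dy=-6->D; (2,5):dx=+3,dy=-9->D
  (2,6):dx=+5,dy=-15->D; (2,7):dx=-2,dy=-7->C; (2,8):dx=+4,dy=-2->D; (2,9):dx=+7,dy=-4->D
  (2,10):dx=+1,dy=-11->D; (3,4):dx=+13,dy=+11->C; (3,5):dx=+8,dy=+8->C; (3,6):dx=+10,dy=+2->C
  (3,7):dx=+3,dy=+10->C; (3,8):dx=+9,dy=+15->C; (3,9):dx=+12,dy=+13->C; (3,10):dx=+6,dy=+6->C
  (4,5):dx=-5,dy=-3->C; (4,6):dx=-3,dy=-9->C; (4,7):dx=-10,dy=-1->C; (4,8):dx=-4,dy=+4->D
  (4,9):dx=-1,dy=+2->D; (4,10):dx=-7,dy=-5->C; (5,6):dx=+2,dy=-6->D; (5,7):dx=-5,dy=+2->D
  (5,8):dx=+1,dy=+7->C; (5,9):dx=+4,dy=+5->C; (5,10):dx=-2,dy=-2->C; (6,7):dx=-7,dy=+8->D
  (6,8):dx=-1,dy=+13->D; (6,9):dx=+2,dy=+11->C; (6,10):dx=-4,dy=+4->D; (7,8):dx=+6,dy=+5->C
  (7,9):dx=+9,dy=+3->C; (7,10):dx=+3,dy=-4->D; (8,9):dx=+3,dy=-2->D; (8,10):dx=-3,dy=-9->C
  (9,10):dx=-6,dy=-7->C
Step 2: C = 26, D = 19, total pairs = 45.
Step 3: tau = (C - D)/(n(n-1)/2) = (26 - 19)/45 = 0.155556.
Step 4: Exact two-sided p-value (enumerate n! = 3628800 permutations of y under H0): p = 0.600654.
Step 5: alpha = 0.05. fail to reject H0.

tau_b = 0.1556 (C=26, D=19), p = 0.600654, fail to reject H0.


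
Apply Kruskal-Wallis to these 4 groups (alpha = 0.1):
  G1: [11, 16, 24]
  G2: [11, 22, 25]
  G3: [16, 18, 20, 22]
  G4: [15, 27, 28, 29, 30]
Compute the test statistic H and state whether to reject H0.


Step 1: Combine all N = 15 observations and assign midranks.
sorted (value, group, rank): (11,G1,1.5), (11,G2,1.5), (15,G4,3), (16,G1,4.5), (16,G3,4.5), (18,G3,6), (20,G3,7), (22,G2,8.5), (22,G3,8.5), (24,G1,10), (25,G2,11), (27,G4,12), (28,G4,13), (29,G4,14), (30,G4,15)
Step 2: Sum ranks within each group.
R_1 = 16 (n_1 = 3)
R_2 = 21 (n_2 = 3)
R_3 = 26 (n_3 = 4)
R_4 = 57 (n_4 = 5)
Step 3: H = 12/(N(N+1)) * sum(R_i^2/n_i) - 3(N+1)
     = 12/(15*16) * (16^2/3 + 21^2/3 + 26^2/4 + 57^2/5) - 3*16
     = 0.050000 * 1051.13 - 48
     = 4.556667.
Step 4: Ties present; correction factor C = 1 - 18/(15^3 - 15) = 0.994643. Corrected H = 4.556667 / 0.994643 = 4.581209.
Step 5: Under H0, H ~ chi^2(3); p-value = 0.205160.
Step 6: alpha = 0.1. fail to reject H0.

H = 4.5812, df = 3, p = 0.205160, fail to reject H0.


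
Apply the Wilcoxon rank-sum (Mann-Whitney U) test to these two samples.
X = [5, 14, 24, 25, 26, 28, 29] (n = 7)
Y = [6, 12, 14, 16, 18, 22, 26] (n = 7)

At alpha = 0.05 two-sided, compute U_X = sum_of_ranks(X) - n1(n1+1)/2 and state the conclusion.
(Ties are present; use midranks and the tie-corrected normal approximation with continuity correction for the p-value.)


Step 1: Combine and sort all 14 observations; assign midranks.
sorted (value, group): (5,X), (6,Y), (12,Y), (14,X), (14,Y), (16,Y), (18,Y), (22,Y), (24,X), (25,X), (26,X), (26,Y), (28,X), (29,X)
ranks: 5->1, 6->2, 12->3, 14->4.5, 14->4.5, 16->6, 18->7, 22->8, 24->9, 25->10, 26->11.5, 26->11.5, 28->13, 29->14
Step 2: Rank sum for X: R1 = 1 + 4.5 + 9 + 10 + 11.5 + 13 + 14 = 63.
Step 3: U_X = R1 - n1(n1+1)/2 = 63 - 7*8/2 = 63 - 28 = 35.
       U_Y = n1*n2 - U_X = 49 - 35 = 14.
Step 4: Ties are present, so use the tie-corrected normal approximation (with continuity correction) for the p-value.
Step 5: p-value = 0.200345; compare to alpha = 0.05. fail to reject H0.

U_X = 35, p = 0.200345, fail to reject H0 at alpha = 0.05.


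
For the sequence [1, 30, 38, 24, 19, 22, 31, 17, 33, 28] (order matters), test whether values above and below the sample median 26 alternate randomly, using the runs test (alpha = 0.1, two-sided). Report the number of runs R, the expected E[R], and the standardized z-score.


Step 1: Compute median = 26; label A = above, B = below.
Labels in order: BAABBBABAA  (n_A = 5, n_B = 5)
Step 2: Count runs R = 6.
Step 3: Under H0 (random ordering), E[R] = 2*n_A*n_B/(n_A+n_B) + 1 = 2*5*5/10 + 1 = 6.0000.
        Var[R] = 2*n_A*n_B*(2*n_A*n_B - n_A - n_B) / ((n_A+n_B)^2 * (n_A+n_B-1)) = 2000/900 = 2.2222.
        SD[R] = 1.4907.
Step 4: R = E[R], so z = 0 with no continuity correction.
Step 5: Two-sided p-value via normal approximation = 2*(1 - Phi(|z|)) = 1.000000.
Step 6: alpha = 0.1. fail to reject H0.

R = 6, z = 0.0000, p = 1.000000, fail to reject H0.


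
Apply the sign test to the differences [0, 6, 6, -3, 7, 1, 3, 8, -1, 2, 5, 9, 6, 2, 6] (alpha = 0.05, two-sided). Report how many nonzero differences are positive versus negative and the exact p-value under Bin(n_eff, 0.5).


Step 1: Discard zero differences. Original n = 15; n_eff = number of nonzero differences = 14.
Nonzero differences (with sign): +6, +6, -3, +7, +1, +3, +8, -1, +2, +5, +9, +6, +2, +6
Step 2: Count signs: positive = 12, negative = 2.
Step 3: Under H0: P(positive) = 0.5, so the number of positives S ~ Bin(14, 0.5).
Step 4: Two-sided exact p-value = sum of Bin(14,0.5) probabilities at or below the observed probability = 0.012939.
Step 5: alpha = 0.05. reject H0.

n_eff = 14, pos = 12, neg = 2, p = 0.012939, reject H0.


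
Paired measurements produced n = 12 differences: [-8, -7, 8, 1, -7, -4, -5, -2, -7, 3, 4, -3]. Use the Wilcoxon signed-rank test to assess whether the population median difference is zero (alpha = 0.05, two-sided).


Step 1: Drop any zero differences (none here) and take |d_i|.
|d| = [8, 7, 8, 1, 7, 4, 5, 2, 7, 3, 4, 3]
Step 2: Midrank |d_i| (ties get averaged ranks).
ranks: |8|->11.5, |7|->9, |8|->11.5, |1|->1, |7|->9, |4|->5.5, |5|->7, |2|->2, |7|->9, |3|->3.5, |4|->5.5, |3|->3.5
Step 3: Attach original signs; sum ranks with positive sign and with negative sign.
W+ = 11.5 + 1 + 3.5 + 5.5 = 21.5
W- = 11.5 + 9 + 9 + 5.5 + 7 + 2 + 9 + 3.5 = 56.5
(Check: W+ + W- = 78 should equal n(n+1)/2 = 78.)
Step 4: Test statistic W = min(W+, W-) = 21.5.
Step 5: Ties in |d|, so use the tie-corrected normal approximation.
        E[W] = n(n+1)/4 = 12*13/4 = 39.
        Tie groups: |d|=3 (t=2), |d|=4 (t=2), |d|=7 (t=3), |d|=8 (t=2); sum(t^3 - t) = 42.
        Var[W] = n(n+1)(2n+1)/24 - sum(t^3-t)/48 = 3900/24 - 42/48 = 161.625.
        z = (W - E[W]) / sqrt(Var[W]) = (21.5 - 39) / 12.7132 = -1.3765.
        Two-sided p = 2*Phi(z) = 0.168659.
Step 6: alpha = 0.05. fail to reject H0.

W+ = 21.5, W- = 56.5, W = min = 21.5, p = 0.168659, fail to reject H0.
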